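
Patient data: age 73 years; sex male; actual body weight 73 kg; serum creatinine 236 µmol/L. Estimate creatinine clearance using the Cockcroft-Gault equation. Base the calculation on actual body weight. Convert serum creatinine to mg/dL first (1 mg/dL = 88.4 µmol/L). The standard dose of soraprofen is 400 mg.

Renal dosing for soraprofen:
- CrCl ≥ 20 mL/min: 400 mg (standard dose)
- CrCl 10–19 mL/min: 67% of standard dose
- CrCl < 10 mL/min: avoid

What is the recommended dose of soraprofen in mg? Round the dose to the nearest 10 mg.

400 mg

SCr = 236 / 88.4 = 2.67 mg/dL
CrCl = (140 − 73) × 73 / (72 × 2.67) = 4891.0 / 192.24 ≈ 25.4 mL/min
CrCl ≈ 25 mL/min → bracket ≥ 20 mL/min.
100% of 400 mg = 400 mg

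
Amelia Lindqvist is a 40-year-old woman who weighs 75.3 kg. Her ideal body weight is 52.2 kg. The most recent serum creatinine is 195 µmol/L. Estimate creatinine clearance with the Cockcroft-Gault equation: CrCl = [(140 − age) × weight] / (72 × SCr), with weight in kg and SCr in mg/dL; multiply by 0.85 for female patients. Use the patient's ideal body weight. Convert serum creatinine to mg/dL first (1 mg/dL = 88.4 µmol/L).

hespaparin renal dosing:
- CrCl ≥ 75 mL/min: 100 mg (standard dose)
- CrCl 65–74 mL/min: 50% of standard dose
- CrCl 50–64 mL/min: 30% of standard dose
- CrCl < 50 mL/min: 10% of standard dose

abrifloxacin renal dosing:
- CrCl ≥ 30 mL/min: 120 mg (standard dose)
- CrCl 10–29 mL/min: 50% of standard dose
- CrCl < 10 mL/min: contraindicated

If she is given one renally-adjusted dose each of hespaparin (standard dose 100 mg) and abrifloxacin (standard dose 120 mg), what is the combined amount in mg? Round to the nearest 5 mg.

70 mg

SCr = 195 / 88.4 = 2.206 mg/dL
CrCl = (140 − 40) × 52.2 / (72 × 2.206) × 0.85 = 5220.0 / 158.83 × 0.85 ≈ 27.9 mL/min
CrCl ≈ 28 mL/min.
hespaparin: < 50 mL/min → 10% of 100 mg = 10 mg.
abrifloxacin: 10–29 mL/min → 50% of 120 mg = 60 mg.
Total = 10 + 60 = 70 mg.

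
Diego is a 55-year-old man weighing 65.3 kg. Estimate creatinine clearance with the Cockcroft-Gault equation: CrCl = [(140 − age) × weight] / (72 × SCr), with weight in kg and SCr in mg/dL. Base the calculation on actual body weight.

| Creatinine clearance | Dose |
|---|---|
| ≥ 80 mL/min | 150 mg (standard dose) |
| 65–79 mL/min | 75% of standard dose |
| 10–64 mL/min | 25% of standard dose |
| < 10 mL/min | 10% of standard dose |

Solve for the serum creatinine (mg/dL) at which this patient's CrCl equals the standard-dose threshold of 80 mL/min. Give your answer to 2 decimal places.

Standard dose requires CrCl ≥ 80 mL/min.
Set (140 − 55) × 65.3 / (72 × SCr) = 80
SCr = (140 − 55) × 65.3 / (72 × 80) = 0.964 mg/dL

0.96 mg/dL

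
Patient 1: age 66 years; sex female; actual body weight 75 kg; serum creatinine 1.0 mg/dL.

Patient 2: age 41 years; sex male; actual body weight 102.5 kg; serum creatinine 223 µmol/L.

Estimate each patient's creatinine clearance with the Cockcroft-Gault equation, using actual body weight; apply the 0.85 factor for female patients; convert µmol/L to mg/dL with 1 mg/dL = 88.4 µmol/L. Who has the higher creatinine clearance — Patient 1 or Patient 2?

Patient 1: CrCl = (140 − 66) × 75 / (72 × 1) × 0.85 = 5550.0 / 72.00 × 0.85 ≈ 65.5 mL/min
Patient 2: SCr = 223 / 88.4 = 2.523 mg/dL
Patient 2: CrCl = (140 − 41) × 102.5 / (72 × 2.523) = 10147.5 / 181.66 ≈ 55.9 mL/min
65.5 vs 55.9 mL/min → Patient 1 is higher.

Patient 1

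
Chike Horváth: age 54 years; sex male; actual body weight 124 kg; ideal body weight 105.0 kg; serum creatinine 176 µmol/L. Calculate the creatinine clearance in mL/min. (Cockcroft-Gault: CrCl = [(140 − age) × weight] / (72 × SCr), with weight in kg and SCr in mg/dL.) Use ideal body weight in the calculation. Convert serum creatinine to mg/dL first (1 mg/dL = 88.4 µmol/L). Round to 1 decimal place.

SCr = 176 / 88.4 = 1.991 mg/dL
CrCl = (140 − 54) × 105 / (72 × 1.991) = 9030.0 / 143.35 ≈ 63.0 mL/min

63.0 mL/min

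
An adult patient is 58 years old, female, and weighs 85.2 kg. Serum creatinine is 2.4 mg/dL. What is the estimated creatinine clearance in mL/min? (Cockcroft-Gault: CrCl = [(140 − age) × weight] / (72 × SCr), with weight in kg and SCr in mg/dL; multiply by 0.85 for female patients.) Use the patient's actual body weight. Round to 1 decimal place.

CrCl = (140 − 58) × 85.2 / (72 × 2.4) × 0.85 = 6986.4 / 172.80 × 0.85 ≈ 34.4 mL/min

34.4 mL/min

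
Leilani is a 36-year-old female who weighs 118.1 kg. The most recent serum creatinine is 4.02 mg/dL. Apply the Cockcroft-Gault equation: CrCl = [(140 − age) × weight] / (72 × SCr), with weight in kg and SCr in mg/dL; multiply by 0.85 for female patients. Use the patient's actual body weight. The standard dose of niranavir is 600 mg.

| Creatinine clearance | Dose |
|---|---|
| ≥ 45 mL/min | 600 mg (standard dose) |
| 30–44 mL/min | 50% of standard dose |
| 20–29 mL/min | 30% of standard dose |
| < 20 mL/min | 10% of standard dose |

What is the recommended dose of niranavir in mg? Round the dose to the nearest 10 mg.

CrCl = (140 − 36) × 118.1 / (72 × 4.02) × 0.85 = 12282.4 / 289.44 × 0.85 ≈ 36.1 mL/min
CrCl ≈ 36 mL/min → bracket 30–44 mL/min.
50% of 600 mg = 300 mg

300 mg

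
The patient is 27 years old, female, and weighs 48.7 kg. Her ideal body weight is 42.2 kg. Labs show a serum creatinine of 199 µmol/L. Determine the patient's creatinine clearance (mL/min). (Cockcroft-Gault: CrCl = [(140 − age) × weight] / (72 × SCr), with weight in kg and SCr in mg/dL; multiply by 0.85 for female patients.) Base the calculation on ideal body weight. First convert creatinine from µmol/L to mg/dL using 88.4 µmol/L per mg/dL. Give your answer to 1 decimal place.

SCr = 199 / 88.4 = 2.251 mg/dL
CrCl = (140 − 27) × 42.2 / (72 × 2.251) × 0.85 = 4768.6 / 162.07 × 0.85 ≈ 25.0 mL/min

25.0 mL/min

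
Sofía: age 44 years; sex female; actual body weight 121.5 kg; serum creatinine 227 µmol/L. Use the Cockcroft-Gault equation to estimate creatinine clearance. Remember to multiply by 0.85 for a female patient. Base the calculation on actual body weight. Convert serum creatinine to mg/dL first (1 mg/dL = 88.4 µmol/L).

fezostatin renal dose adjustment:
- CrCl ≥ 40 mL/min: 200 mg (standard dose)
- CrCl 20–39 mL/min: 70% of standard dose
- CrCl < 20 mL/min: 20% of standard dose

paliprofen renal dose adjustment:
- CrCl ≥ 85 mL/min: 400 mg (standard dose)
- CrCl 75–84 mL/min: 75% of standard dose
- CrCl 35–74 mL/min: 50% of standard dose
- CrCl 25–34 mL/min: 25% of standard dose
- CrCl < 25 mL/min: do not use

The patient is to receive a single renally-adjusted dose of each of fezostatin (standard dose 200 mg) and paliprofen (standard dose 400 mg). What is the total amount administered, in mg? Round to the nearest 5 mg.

400 mg

SCr = 227 / 88.4 = 2.568 mg/dL
CrCl = (140 − 44) × 121.5 / (72 × 2.568) × 0.85 = 11664.0 / 184.90 × 0.85 ≈ 53.6 mL/min
CrCl ≈ 54 mL/min.
fezostatin: ≥ 40 mL/min → 100% of 200 mg = 200 mg.
paliprofen: 35–74 mL/min → 50% of 400 mg = 200 mg.
Total = 200 + 200 = 400 mg.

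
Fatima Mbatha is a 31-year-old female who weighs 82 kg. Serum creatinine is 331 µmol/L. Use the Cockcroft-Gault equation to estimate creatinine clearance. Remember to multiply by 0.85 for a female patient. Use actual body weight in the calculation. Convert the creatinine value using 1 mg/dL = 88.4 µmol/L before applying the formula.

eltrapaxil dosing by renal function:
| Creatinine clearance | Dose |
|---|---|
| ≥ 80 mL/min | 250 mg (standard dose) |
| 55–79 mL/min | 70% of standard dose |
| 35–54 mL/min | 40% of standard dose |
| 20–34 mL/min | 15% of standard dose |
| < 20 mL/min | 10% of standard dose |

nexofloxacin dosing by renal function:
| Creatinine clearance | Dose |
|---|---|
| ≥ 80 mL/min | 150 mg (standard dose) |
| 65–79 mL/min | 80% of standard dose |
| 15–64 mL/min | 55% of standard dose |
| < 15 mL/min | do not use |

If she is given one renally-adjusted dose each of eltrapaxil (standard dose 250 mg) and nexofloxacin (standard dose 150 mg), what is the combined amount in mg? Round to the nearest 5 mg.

120 mg

SCr = 331 / 88.4 = 3.744 mg/dL
CrCl = (140 − 31) × 82 / (72 × 3.744) × 0.85 = 8938.0 / 269.57 × 0.85 ≈ 28.2 mL/min
CrCl ≈ 28 mL/min.
eltrapaxil: 20–34 mL/min → 15% of 250 mg = 37.5 mg.
nexofloxacin: 15–64 mL/min → 55% of 150 mg = 82.5 mg.
Total = 37.5 + 82.5 = 120 mg.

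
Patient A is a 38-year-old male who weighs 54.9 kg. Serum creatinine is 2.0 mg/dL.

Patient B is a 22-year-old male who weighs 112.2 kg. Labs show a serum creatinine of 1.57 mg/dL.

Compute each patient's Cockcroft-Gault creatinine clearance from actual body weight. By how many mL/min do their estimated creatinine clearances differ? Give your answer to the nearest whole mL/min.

Patient A: CrCl = (140 − 38) × 54.9 / (72 × 2) = 5599.8 / 144.00 ≈ 38.9 mL/min
Patient B: CrCl = (140 − 22) × 112.2 / (72 × 1.57) = 13239.6 / 113.04 ≈ 117.1 mL/min
|38.9 − 117.1| = 78.2 mL/min

78 mL/min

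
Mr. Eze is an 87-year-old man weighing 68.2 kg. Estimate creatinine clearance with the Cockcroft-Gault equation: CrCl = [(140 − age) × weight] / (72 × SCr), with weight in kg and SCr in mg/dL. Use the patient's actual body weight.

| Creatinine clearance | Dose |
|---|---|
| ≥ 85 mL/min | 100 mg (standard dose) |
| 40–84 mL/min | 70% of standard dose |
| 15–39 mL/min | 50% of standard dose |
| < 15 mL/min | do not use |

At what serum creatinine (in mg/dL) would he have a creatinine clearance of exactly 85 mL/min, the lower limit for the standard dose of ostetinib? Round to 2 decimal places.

0.59 mg/dL

Standard dose requires CrCl ≥ 85 mL/min.
Set (140 − 87) × 68.2 / (72 × SCr) = 85
SCr = (140 − 87) × 68.2 / (72 × 85) = 0.591 mg/dL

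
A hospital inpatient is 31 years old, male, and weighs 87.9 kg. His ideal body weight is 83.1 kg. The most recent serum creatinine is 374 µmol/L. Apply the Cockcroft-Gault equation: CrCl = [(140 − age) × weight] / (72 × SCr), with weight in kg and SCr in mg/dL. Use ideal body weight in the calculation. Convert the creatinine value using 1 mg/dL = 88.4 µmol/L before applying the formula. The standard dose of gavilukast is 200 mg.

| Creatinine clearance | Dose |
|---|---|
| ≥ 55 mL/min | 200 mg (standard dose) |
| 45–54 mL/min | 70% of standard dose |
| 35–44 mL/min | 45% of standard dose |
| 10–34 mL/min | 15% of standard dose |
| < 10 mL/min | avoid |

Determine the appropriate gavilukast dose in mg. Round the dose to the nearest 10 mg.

30 mg

SCr = 374 / 88.4 = 4.231 mg/dL
CrCl = (140 − 31) × 83.1 / (72 × 4.231) = 9057.9 / 304.63 ≈ 29.7 mL/min
CrCl ≈ 30 mL/min → bracket 10–34 mL/min.
15% of 200 mg = 30 mg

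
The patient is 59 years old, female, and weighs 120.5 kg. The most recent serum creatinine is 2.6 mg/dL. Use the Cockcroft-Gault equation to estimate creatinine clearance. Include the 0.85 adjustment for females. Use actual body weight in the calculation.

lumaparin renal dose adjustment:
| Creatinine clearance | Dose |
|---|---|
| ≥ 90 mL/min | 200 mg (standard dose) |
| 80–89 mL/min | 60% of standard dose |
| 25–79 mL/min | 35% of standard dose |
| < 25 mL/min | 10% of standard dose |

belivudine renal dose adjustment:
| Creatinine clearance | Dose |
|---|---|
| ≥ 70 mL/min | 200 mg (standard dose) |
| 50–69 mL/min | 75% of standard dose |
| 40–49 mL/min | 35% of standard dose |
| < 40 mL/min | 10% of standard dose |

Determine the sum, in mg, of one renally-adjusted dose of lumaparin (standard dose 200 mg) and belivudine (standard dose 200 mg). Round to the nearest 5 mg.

140 mg

CrCl = (140 − 59) × 120.5 / (72 × 2.6) × 0.85 = 9760.5 / 187.20 × 0.85 ≈ 44.3 mL/min
CrCl ≈ 44 mL/min.
lumaparin: 25–79 mL/min → 35% of 200 mg = 70 mg.
belivudine: 40–49 mL/min → 35% of 200 mg = 70 mg.
Total = 70 + 70 = 140 mg.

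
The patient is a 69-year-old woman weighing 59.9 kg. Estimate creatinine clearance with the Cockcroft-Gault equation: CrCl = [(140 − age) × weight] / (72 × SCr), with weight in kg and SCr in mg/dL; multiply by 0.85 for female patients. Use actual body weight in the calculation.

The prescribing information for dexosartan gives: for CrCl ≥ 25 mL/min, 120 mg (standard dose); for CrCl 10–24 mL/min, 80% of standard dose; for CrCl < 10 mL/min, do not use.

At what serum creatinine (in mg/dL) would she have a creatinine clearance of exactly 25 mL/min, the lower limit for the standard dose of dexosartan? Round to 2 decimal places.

Standard dose requires CrCl ≥ 25 mL/min.
Set (140 − 69) × 59.9 × 0.85 / (72 × SCr) = 25
SCr = (140 − 69) × 59.9 × 0.85 / (72 × 25) = 2.008 mg/dL

2.01 mg/dL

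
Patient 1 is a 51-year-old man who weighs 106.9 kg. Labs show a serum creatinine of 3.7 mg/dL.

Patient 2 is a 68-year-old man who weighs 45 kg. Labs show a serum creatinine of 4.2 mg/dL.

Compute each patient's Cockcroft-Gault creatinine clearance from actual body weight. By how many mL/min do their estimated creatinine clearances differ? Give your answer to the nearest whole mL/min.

25 mL/min

Patient 1: CrCl = (140 − 51) × 106.9 / (72 × 3.7) = 9514.1 / 266.40 ≈ 35.7 mL/min
Patient 2: CrCl = (140 − 68) × 45 / (72 × 4.2) = 3240.0 / 302.40 ≈ 10.7 mL/min
|35.7 − 10.7| = 25.0 mL/min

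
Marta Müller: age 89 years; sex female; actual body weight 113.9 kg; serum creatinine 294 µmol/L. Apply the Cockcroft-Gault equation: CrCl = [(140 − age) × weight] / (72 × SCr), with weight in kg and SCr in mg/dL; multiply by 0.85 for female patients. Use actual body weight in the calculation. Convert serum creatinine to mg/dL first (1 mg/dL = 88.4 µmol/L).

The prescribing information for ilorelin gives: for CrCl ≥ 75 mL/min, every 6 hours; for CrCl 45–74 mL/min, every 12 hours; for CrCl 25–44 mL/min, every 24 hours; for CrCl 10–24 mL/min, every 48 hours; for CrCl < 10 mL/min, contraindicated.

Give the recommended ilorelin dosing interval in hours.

every 48 hours

SCr = 294 / 88.4 = 3.326 mg/dL
CrCl = (140 − 89) × 113.9 / (72 × 3.326) × 0.85 = 5808.9 / 239.47 × 0.85 ≈ 20.6 mL/min
CrCl ≈ 21 mL/min → bracket 10–24 mL/min → every 48 hours.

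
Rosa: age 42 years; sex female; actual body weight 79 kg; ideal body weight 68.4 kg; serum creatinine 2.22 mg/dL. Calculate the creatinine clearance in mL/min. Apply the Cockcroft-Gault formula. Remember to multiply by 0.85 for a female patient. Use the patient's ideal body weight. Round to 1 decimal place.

CrCl = (140 − 42) × 68.4 / (72 × 2.22) × 0.85 = 6703.2 / 159.84 × 0.85 ≈ 35.6 mL/min

35.6 mL/min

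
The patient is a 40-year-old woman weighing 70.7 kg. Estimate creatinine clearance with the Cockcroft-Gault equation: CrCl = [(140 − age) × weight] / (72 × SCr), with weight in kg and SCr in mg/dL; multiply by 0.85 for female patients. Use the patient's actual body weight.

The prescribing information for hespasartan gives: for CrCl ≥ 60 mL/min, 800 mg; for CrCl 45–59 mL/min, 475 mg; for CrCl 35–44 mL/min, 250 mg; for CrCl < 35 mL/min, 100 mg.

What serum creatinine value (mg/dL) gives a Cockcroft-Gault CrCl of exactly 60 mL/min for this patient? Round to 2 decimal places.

1.39 mg/dL

Standard dose requires CrCl ≥ 60 mL/min.
Set (140 − 40) × 70.7 × 0.85 / (72 × SCr) = 60
SCr = (140 − 40) × 70.7 × 0.85 / (72 × 60) = 1.391 mg/dL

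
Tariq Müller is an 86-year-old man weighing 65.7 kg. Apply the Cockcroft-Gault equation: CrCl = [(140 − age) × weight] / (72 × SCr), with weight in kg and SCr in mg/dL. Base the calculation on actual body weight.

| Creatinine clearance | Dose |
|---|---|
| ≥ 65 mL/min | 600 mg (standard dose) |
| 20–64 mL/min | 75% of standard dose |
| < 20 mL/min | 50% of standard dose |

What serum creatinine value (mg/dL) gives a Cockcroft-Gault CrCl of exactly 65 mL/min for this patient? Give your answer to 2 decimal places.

Standard dose requires CrCl ≥ 65 mL/min.
Set (140 − 86) × 65.7 / (72 × SCr) = 65
SCr = (140 − 86) × 65.7 / (72 × 65) = 0.758 mg/dL

0.76 mg/dL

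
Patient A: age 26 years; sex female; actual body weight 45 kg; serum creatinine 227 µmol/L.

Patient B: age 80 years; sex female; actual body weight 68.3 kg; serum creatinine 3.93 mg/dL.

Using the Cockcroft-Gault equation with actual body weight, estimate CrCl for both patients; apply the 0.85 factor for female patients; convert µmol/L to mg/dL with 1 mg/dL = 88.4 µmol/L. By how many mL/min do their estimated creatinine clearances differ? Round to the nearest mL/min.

11 mL/min

Patient A: SCr = 227 / 88.4 = 2.568 mg/dL
Patient A: CrCl = (140 − 26) × 45 / (72 × 2.568) × 0.85 = 5130.0 / 184.90 × 0.85 ≈ 23.6 mL/min
Patient B: CrCl = (140 − 80) × 68.3 / (72 × 3.93) × 0.85 = 4098.0 / 282.96 × 0.85 ≈ 12.3 mL/min
|23.6 − 12.3| = 11.3 mL/min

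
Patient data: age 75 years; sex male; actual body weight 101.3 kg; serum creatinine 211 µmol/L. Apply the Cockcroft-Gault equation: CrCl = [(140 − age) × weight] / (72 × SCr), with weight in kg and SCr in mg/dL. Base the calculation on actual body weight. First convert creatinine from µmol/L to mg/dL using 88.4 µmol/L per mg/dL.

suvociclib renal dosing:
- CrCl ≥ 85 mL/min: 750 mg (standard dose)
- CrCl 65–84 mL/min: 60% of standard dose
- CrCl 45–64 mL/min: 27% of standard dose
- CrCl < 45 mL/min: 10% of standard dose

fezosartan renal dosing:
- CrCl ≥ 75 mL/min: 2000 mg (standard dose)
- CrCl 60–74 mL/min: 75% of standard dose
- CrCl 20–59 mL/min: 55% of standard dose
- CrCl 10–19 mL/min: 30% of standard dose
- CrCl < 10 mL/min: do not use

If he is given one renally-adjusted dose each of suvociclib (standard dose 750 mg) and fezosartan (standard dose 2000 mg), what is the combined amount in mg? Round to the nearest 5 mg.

SCr = 211 / 88.4 = 2.387 mg/dL
CrCl = (140 − 75) × 101.3 / (72 × 2.387) = 6584.5 / 171.86 ≈ 38.3 mL/min
CrCl ≈ 38 mL/min.
suvociclib: < 45 mL/min → 10% of 750 mg = 75 mg.
fezosartan: 20–59 mL/min → 55% of 2000 mg = 1100 mg.
Total = 75 + 1100 = 1175 mg.

1175 mg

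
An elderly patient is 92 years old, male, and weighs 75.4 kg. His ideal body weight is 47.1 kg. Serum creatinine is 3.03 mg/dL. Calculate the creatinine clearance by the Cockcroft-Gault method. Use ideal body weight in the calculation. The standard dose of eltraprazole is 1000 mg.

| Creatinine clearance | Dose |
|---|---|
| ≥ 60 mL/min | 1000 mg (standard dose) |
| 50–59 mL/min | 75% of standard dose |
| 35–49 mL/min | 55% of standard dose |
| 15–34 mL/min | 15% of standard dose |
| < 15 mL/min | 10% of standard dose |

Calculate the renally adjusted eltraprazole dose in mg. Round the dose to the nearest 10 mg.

100 mg

CrCl = (140 − 92) × 47.1 / (72 × 3.03) = 2260.8 / 218.16 ≈ 10.4 mL/min
CrCl ≈ 10 mL/min → bracket < 15 mL/min.
10% of 1000 mg = 100 mg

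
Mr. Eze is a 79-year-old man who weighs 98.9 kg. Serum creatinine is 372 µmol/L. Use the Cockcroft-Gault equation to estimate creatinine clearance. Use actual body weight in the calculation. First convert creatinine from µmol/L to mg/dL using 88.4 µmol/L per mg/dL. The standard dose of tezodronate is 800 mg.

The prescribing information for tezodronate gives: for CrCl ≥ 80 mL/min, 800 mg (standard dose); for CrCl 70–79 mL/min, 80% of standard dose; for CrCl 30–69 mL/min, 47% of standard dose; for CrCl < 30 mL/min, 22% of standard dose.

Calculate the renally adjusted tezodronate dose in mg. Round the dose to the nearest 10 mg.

180 mg

SCr = 372 / 88.4 = 4.208 mg/dL
CrCl = (140 − 79) × 98.9 / (72 × 4.208) = 6032.9 / 302.98 ≈ 19.9 mL/min
CrCl ≈ 20 mL/min → bracket < 30 mL/min.
22% of 800 mg = 176 mg → 180 mg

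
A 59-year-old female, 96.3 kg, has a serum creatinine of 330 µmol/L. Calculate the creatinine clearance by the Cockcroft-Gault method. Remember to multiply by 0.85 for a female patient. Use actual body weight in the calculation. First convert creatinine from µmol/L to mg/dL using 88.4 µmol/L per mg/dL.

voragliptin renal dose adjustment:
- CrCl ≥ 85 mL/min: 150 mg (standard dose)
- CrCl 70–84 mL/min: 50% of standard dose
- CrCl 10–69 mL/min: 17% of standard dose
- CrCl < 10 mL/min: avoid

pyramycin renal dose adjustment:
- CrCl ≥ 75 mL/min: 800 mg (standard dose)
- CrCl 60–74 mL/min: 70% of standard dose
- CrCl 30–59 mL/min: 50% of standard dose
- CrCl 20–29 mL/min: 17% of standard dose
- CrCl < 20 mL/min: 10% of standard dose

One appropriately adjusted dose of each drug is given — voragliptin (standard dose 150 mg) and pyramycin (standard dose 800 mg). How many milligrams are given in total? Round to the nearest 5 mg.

160 mg

SCr = 330 / 88.4 = 3.733 mg/dL
CrCl = (140 − 59) × 96.3 / (72 × 3.733) × 0.85 = 7800.3 / 268.78 × 0.85 ≈ 24.7 mL/min
CrCl ≈ 25 mL/min.
voragliptin: 10–69 mL/min → 17% of 150 mg = 25.5 mg.
pyramycin: 20–29 mL/min → 17% of 800 mg = 136 mg.
Total = 25.5 + 136 = 161.5 mg.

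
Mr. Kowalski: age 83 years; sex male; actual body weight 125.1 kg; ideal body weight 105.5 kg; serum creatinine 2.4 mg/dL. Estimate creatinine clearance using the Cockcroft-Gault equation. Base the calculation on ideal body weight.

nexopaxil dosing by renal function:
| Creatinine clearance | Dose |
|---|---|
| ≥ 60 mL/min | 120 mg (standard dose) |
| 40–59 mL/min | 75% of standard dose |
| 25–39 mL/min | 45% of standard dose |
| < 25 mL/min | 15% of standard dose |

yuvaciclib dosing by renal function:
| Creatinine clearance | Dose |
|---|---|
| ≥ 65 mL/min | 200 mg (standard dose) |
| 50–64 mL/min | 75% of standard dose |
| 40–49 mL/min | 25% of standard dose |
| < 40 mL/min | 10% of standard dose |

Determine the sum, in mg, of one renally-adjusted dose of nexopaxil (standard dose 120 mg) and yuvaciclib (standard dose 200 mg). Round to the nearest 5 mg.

75 mg

CrCl = (140 − 83) × 105.5 / (72 × 2.4) = 6013.5 / 172.80 ≈ 34.8 mL/min
CrCl ≈ 35 mL/min.
nexopaxil: 25–39 mL/min → 45% of 120 mg = 54 mg.
yuvaciclib: < 40 mL/min → 10% of 200 mg = 20 mg.
Total = 54 + 20 = 74 mg.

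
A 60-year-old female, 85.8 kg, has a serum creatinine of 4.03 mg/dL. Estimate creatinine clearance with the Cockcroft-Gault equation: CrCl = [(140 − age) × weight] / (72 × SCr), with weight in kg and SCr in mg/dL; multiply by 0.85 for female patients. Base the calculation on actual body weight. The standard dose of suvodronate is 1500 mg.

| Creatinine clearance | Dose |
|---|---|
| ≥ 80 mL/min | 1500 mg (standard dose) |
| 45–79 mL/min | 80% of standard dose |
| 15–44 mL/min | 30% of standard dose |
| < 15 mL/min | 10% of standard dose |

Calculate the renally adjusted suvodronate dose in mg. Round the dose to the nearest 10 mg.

CrCl = (140 − 60) × 85.8 / (72 × 4.03) × 0.85 = 6864.0 / 290.16 × 0.85 ≈ 20.1 mL/min
CrCl ≈ 20 mL/min → bracket 15–44 mL/min.
30% of 1500 mg = 450 mg

450 mg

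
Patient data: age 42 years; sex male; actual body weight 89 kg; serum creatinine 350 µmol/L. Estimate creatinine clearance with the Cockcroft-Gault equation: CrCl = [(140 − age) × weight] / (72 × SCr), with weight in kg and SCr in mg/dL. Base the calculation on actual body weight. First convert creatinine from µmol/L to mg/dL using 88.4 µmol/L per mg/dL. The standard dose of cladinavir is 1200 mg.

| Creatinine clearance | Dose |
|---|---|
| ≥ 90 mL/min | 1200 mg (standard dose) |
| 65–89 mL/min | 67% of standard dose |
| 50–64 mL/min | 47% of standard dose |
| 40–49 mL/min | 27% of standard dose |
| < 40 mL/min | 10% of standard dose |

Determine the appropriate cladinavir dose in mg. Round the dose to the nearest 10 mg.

120 mg

SCr = 350 / 88.4 = 3.959 mg/dL
CrCl = (140 − 42) × 89 / (72 × 3.959) = 8722.0 / 285.05 ≈ 30.6 mL/min
CrCl ≈ 31 mL/min → bracket < 40 mL/min.
10% of 1200 mg = 120 mg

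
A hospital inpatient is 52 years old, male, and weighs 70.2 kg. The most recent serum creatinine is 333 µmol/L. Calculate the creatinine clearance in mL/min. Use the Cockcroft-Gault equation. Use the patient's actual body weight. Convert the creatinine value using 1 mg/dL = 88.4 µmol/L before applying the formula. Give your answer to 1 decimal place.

SCr = 333 / 88.4 = 3.767 mg/dL
CrCl = (140 − 52) × 70.2 / (72 × 3.767) = 6177.6 / 271.22 ≈ 22.8 mL/min

22.8 mL/min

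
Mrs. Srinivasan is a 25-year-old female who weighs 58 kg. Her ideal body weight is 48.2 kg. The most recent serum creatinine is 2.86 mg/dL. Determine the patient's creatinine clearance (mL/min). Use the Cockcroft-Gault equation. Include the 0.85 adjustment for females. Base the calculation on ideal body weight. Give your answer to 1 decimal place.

CrCl = (140 − 25) × 48.2 / (72 × 2.86) × 0.85 = 5543.0 / 205.92 × 0.85 ≈ 22.9 mL/min

22.9 mL/min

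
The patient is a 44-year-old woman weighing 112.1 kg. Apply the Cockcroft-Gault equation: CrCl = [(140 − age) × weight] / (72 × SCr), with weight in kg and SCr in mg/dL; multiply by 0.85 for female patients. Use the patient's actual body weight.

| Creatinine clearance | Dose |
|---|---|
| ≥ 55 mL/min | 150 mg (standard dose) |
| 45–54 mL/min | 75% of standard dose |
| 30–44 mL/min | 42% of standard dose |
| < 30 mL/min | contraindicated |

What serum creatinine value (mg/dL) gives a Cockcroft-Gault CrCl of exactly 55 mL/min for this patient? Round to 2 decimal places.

2.31 mg/dL

Standard dose requires CrCl ≥ 55 mL/min.
Set (140 − 44) × 112.1 × 0.85 / (72 × SCr) = 55
SCr = (140 − 44) × 112.1 × 0.85 / (72 × 55) = 2.310 mg/dL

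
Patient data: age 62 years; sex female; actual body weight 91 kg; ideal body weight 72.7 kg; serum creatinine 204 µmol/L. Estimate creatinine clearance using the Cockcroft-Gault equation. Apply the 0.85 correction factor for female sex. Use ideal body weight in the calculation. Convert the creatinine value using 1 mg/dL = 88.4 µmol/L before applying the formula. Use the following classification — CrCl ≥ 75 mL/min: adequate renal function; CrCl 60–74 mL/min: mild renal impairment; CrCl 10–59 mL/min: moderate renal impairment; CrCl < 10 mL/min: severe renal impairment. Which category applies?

SCr = 204 / 88.4 = 2.308 mg/dL
CrCl = (140 − 62) × 72.7 / (72 × 2.308) × 0.85 = 5670.6 / 166.18 × 0.85 ≈ 29.0 mL/min
29 mL/min falls in the 'moderate renal impairment' range.

moderate renal impairment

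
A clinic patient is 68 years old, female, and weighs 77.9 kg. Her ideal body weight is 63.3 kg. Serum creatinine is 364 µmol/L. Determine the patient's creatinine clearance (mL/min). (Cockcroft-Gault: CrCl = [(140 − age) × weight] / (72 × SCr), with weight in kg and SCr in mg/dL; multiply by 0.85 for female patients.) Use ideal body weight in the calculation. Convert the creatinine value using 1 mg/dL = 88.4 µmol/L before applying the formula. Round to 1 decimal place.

SCr = 364 / 88.4 = 4.118 mg/dL
CrCl = (140 − 68) × 63.3 / (72 × 4.118) × 0.85 = 4557.6 / 296.50 × 0.85 ≈ 13.1 mL/min

13.1 mL/min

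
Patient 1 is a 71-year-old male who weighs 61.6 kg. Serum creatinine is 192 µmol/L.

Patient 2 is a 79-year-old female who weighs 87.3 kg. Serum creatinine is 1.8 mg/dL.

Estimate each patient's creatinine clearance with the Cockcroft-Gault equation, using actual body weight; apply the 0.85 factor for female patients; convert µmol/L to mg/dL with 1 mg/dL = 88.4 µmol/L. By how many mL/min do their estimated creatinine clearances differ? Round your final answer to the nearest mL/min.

8 mL/min

Patient 1: SCr = 192 / 88.4 = 2.172 mg/dL
Patient 1: CrCl = (140 − 71) × 61.6 / (72 × 2.172) = 4250.4 / 156.38 ≈ 27.2 mL/min
Patient 2: CrCl = (140 − 79) × 87.3 / (72 × 1.8) × 0.85 = 5325.3 / 129.60 × 0.85 ≈ 34.9 mL/min
|27.2 − 34.9| = 7.7 mL/min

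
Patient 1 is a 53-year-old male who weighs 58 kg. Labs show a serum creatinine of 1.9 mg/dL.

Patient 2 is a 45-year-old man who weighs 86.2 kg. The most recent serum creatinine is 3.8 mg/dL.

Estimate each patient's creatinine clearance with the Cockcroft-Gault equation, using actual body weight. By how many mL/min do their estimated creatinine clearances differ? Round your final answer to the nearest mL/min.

7 mL/min

Patient 1: CrCl = (140 − 53) × 58 / (72 × 1.9) = 5046.0 / 136.80 ≈ 36.9 mL/min
Patient 2: CrCl = (140 − 45) × 86.2 / (72 × 3.8) = 8189.0 / 273.60 ≈ 29.9 mL/min
|36.9 − 29.9| = 7.0 mL/min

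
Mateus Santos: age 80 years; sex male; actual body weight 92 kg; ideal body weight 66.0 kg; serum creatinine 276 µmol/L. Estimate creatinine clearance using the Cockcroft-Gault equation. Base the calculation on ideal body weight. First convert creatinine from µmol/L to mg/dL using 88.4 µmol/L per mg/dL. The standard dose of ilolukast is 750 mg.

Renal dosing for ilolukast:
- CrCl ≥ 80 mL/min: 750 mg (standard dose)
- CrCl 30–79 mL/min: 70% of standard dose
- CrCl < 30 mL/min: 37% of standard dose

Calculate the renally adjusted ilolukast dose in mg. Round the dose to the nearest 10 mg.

SCr = 276 / 88.4 = 3.122 mg/dL
CrCl = (140 − 80) × 66 / (72 × 3.122) = 3960.0 / 224.78 ≈ 17.6 mL/min
CrCl ≈ 18 mL/min → bracket < 30 mL/min.
37% of 750 mg = 277.5 mg → 280 mg

280 mg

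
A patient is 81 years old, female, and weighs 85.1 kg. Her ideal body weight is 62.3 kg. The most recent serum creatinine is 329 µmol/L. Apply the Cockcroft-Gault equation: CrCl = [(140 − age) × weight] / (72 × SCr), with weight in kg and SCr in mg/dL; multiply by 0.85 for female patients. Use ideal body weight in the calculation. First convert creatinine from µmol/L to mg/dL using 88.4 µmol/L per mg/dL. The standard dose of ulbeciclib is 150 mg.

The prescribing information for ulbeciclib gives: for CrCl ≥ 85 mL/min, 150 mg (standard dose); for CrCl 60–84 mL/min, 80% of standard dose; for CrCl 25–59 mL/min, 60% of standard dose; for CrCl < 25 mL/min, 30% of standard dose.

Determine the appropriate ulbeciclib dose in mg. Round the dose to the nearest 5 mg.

SCr = 329 / 88.4 = 3.722 mg/dL
CrCl = (140 − 81) × 62.3 / (72 × 3.722) × 0.85 = 3675.7 / 267.98 × 0.85 ≈ 11.7 mL/min
CrCl ≈ 12 mL/min → bracket < 25 mL/min.
30% of 150 mg = 45 mg

45 mg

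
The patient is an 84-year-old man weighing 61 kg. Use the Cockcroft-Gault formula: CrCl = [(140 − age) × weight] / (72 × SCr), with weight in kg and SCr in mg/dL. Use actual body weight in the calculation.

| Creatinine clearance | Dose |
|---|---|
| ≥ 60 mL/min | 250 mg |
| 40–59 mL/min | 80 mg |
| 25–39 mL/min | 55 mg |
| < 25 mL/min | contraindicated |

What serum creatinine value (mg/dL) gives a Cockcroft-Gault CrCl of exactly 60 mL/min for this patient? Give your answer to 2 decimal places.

Standard dose requires CrCl ≥ 60 mL/min.
Set (140 − 84) × 61 / (72 × SCr) = 60
SCr = (140 − 84) × 61 / (72 × 60) = 0.791 mg/dL

0.79 mg/dL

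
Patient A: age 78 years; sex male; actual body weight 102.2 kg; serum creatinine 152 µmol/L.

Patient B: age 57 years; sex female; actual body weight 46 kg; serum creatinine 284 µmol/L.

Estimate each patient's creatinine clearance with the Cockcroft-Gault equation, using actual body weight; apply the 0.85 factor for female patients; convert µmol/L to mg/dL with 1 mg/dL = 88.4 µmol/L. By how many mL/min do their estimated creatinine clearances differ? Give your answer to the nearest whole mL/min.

37 mL/min

Patient A: SCr = 152 / 88.4 = 1.719 mg/dL
Patient A: CrCl = (140 − 78) × 102.2 / (72 × 1.719) = 6336.4 / 123.77 ≈ 51.2 mL/min
Patient B: SCr = 284 / 88.4 = 3.213 mg/dL
Patient B: CrCl = (140 − 57) × 46 / (72 × 3.213) × 0.85 = 3818.0 / 231.34 × 0.85 ≈ 14.0 mL/min
|51.2 − 14.0| = 37.2 mL/min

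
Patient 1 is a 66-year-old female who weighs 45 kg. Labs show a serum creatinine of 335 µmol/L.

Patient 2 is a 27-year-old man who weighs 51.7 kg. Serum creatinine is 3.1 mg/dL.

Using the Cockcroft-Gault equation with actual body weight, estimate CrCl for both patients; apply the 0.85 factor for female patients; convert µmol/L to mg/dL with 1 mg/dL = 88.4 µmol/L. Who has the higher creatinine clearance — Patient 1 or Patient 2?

Patient 2

Patient 1: SCr = 335 / 88.4 = 3.79 mg/dL
Patient 1: CrCl = (140 − 66) × 45 / (72 × 3.79) × 0.85 = 3330.0 / 272.88 × 0.85 ≈ 10.4 mL/min
Patient 2: CrCl = (140 − 27) × 51.7 / (72 × 3.1) = 5842.1 / 223.20 ≈ 26.2 mL/min
10.4 vs 26.2 mL/min → Patient 2 is higher.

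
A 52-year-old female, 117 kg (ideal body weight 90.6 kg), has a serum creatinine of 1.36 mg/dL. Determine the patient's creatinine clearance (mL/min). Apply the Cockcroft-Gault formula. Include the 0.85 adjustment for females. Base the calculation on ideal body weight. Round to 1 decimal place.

CrCl = (140 − 52) × 90.6 / (72 × 1.36) × 0.85 = 7972.8 / 97.92 × 0.85 ≈ 69.2 mL/min

69.2 mL/min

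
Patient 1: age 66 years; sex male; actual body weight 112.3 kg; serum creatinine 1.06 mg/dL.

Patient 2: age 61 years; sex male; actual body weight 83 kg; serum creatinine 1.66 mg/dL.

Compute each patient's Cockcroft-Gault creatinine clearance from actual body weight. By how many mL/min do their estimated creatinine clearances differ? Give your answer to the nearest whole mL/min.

54 mL/min

Patient 1: CrCl = (140 − 66) × 112.3 / (72 × 1.06) = 8310.2 / 76.32 ≈ 108.9 mL/min
Patient 2: CrCl = (140 − 61) × 83 / (72 × 1.66) = 6557.0 / 119.52 ≈ 54.9 mL/min
|108.9 − 54.9| = 54.0 mL/min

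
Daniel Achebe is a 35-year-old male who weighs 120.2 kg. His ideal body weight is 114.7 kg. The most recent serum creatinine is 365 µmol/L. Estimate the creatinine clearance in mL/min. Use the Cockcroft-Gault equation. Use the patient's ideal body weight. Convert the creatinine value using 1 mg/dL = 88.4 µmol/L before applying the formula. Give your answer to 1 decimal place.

SCr = 365 / 88.4 = 4.129 mg/dL
CrCl = (140 − 35) × 114.7 / (72 × 4.129) = 12043.5 / 297.29 ≈ 40.5 mL/min

40.5 mL/min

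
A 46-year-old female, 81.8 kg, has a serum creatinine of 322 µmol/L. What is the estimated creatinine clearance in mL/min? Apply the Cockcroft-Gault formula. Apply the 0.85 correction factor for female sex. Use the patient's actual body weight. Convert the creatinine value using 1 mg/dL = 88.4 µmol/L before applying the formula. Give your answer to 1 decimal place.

24.9 mL/min

SCr = 322 / 88.4 = 3.643 mg/dL
CrCl = (140 − 46) × 81.8 / (72 × 3.643) × 0.85 = 7689.2 / 262.30 × 0.85 ≈ 24.9 mL/min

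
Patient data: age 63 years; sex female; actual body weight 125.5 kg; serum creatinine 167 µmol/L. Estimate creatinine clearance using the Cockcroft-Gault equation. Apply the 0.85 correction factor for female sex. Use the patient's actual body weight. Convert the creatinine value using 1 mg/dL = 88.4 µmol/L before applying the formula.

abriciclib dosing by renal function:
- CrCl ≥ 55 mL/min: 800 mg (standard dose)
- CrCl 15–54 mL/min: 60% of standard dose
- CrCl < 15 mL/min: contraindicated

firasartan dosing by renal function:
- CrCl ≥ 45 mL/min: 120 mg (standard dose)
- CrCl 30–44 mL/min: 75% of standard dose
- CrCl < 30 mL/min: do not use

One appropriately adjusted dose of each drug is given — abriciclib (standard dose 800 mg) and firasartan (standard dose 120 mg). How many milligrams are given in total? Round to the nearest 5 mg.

920 mg

SCr = 167 / 88.4 = 1.889 mg/dL
CrCl = (140 − 63) × 125.5 / (72 × 1.889) × 0.85 = 9663.5 / 136.01 × 0.85 ≈ 60.4 mL/min
CrCl ≈ 60 mL/min.
abriciclib: ≥ 55 mL/min → 100% of 800 mg = 800 mg.
firasartan: ≥ 45 mL/min → 100% of 120 mg = 120 mg.
Total = 800 + 120 = 920 mg.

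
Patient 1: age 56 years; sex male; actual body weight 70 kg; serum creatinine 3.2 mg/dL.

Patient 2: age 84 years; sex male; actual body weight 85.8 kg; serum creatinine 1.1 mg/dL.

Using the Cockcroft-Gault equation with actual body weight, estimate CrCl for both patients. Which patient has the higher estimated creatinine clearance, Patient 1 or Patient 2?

Patient 2

Patient 1: CrCl = (140 − 56) × 70 / (72 × 3.2) = 5880.0 / 230.40 ≈ 25.5 mL/min
Patient 2: CrCl = (140 − 84) × 85.8 / (72 × 1.1) = 4804.8 / 79.20 ≈ 60.7 mL/min
25.5 vs 60.7 mL/min → Patient 2 is higher.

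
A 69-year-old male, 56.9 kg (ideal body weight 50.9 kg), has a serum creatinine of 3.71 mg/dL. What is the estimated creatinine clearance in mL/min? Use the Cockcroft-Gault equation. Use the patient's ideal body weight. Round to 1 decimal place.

CrCl = (140 − 69) × 50.9 / (72 × 3.71) = 3613.9 / 267.12 ≈ 13.5 mL/min

13.5 mL/min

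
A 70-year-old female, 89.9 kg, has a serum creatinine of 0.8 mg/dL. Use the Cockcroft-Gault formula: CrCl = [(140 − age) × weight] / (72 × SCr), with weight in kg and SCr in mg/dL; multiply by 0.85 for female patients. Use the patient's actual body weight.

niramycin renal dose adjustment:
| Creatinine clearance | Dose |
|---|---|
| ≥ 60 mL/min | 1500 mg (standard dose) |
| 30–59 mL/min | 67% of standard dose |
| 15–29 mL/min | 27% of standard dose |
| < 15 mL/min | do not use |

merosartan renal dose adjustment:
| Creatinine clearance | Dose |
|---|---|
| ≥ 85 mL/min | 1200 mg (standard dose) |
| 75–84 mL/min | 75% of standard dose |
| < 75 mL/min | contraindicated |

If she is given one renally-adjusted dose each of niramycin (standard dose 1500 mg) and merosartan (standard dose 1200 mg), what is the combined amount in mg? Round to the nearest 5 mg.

CrCl = (140 − 70) × 89.9 / (72 × 0.8) × 0.85 = 6293.0 / 57.60 × 0.85 ≈ 92.9 mL/min
CrCl ≈ 93 mL/min.
niramycin: ≥ 60 mL/min → 100% of 1500 mg = 1500 mg.
merosartan: ≥ 85 mL/min → 100% of 1200 mg = 1200 mg.
Total = 1500 + 1200 = 2700 mg.

2700 mg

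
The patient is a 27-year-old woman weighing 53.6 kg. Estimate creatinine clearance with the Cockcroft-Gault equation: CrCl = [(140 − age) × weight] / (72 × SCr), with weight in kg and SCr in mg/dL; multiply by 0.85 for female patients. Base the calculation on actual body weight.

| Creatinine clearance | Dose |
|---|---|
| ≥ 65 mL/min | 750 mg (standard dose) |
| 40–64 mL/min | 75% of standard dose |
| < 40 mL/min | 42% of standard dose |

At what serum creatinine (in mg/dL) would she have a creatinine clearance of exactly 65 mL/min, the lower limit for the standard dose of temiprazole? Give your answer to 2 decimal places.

1.10 mg/dL

Standard dose requires CrCl ≥ 65 mL/min.
Set (140 − 27) × 53.6 × 0.85 / (72 × SCr) = 65
SCr = (140 − 27) × 53.6 × 0.85 / (72 × 65) = 1.100 mg/dL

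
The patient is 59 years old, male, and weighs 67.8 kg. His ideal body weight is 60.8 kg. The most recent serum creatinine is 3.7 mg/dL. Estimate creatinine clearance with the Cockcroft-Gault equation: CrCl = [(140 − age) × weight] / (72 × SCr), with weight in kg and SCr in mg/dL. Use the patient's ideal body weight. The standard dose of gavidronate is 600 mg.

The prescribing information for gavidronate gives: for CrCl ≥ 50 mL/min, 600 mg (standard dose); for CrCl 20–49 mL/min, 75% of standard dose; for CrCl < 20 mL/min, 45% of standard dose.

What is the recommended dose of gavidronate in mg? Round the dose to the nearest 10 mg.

CrCl = (140 − 59) × 60.8 / (72 × 3.7) = 4924.8 / 266.40 ≈ 18.5 mL/min
CrCl ≈ 18 mL/min → bracket < 20 mL/min.
45% of 600 mg = 270 mg

270 mg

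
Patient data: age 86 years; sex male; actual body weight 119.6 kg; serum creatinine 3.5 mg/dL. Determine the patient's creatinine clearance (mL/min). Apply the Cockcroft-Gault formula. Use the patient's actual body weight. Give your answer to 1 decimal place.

25.6 mL/min

CrCl = (140 − 86) × 119.6 / (72 × 3.5) = 6458.4 / 252.00 ≈ 25.6 mL/min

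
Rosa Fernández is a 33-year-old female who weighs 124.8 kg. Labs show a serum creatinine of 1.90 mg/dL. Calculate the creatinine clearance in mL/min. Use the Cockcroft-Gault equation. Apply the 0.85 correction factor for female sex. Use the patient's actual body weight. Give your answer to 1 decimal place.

CrCl = (140 − 33) × 124.8 / (72 × 1.9) × 0.85 = 13353.6 / 136.80 × 0.85 ≈ 83.0 mL/min

83.0 mL/min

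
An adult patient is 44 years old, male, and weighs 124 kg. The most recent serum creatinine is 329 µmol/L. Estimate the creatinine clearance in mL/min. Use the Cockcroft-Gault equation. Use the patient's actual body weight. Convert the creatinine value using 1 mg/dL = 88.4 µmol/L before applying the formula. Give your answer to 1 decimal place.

44.4 mL/min

SCr = 329 / 88.4 = 3.722 mg/dL
CrCl = (140 − 44) × 124 / (72 × 3.722) = 11904.0 / 267.98 ≈ 44.4 mL/min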